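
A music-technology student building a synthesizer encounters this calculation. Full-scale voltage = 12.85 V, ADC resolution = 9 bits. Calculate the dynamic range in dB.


Dynamic range from full-scale to LSB:
V_min = V_max / 2^bits = 12.85 / 2^9
DR = 20 * log10(V_max / V_min)
   = 20 * log10(2^9)
   = 20 * 9 * log10(2)
   = 54.19 dB

54.19 dB


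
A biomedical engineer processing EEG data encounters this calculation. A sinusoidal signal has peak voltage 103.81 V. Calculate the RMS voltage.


RMS voltage for a sinusoidal waveform:
V_rms = V_peak / sqrt(2)
      = 103.81 / 1.414214
      = 73.405 V

73.405 V


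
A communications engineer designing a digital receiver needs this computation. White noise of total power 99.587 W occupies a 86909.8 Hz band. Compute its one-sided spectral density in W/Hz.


Power spectral density:
PSD = P / BW
    = 99.587 / 86909.8
    = 0.00114587 W/Hz

0.00114587 W/Hz


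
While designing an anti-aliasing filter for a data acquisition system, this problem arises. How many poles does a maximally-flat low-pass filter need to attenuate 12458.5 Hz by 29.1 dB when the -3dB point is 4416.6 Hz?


Butterworth filter order formula:
n = log10(10^(A/10) - 1) / (2 * log10(f_stop/f_pass))
10^(29.1/10) - 1 = 811.8305
f_stop/f_pass = 12458.5 / 4416.6 = 2.8208
n = 3.23 -> ceil = 4

4


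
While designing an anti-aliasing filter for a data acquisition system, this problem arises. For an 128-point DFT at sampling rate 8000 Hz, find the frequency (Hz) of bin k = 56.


Frequency of DFT bin k:
f_k = k * fs / N
    = 56 * 8000 / 128
    = 448000 / 128
    = 3500.0 Hz

3500.0 Hz


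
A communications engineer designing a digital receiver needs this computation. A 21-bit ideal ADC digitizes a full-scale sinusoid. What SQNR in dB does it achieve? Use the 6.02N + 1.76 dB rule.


Theoretical SNR for a full-scale sinusoid:
SNR = 6.02 * N + 1.76
    = 6.02 * 21 + 1.76
    = 126.42 + 1.76
    = 128.18 dB

128.18 dB


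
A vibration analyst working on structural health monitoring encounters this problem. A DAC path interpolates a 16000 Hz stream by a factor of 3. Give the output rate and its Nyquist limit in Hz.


Step 1 — output sample rate after interpolation by L:
fs_out = L * fs_in = 3 * 16000 = 48000 Hz

Step 2 — Nyquist frequency of the output stream:
f_Nyq = fs_out / 2 = 48000 / 2 = 24000.0 Hz

fs_out = 48000 Hz; f_Nyquist = 24000.0 Hz


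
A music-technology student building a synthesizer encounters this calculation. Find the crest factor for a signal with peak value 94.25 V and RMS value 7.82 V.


Crest factor is the ratio of peak to RMS:
CF = V_peak / V_rms
   = 94.25 / 7.82
   = 12.0524

12.0524


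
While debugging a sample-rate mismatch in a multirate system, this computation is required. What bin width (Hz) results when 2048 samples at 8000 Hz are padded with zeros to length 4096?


Frequency resolution after zero-padding:
N_padded = 2048 * 2 = 4096
df = fs / N_padded
   = 8000 / 4096
   = 1.9531 Hz

1.9531 Hz


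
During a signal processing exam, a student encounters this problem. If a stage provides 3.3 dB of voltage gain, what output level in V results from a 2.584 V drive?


Output voltage from dB gain:
V_out = V_in * 10^(gain_dB / 20)
      = 2.584 * 10^(3.3 / 20)
      = 2.584 * 1.462177
      = 3.7783 V

3.7783 V


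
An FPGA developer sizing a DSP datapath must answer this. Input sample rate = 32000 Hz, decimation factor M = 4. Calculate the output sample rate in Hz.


Decimation reduces the sample rate:
fs_out = fs_in / M
       = 32000 / 4
       = 8000.0 Hz

8000.0 Hz


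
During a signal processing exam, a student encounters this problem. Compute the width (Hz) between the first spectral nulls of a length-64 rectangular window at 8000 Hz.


Main lobe width for a rectangular window:
Width = 2 * fs / N
      = 2 * 8000 / 64
      = 16000 / 64
      = 250.0 Hz

250.0 Hz


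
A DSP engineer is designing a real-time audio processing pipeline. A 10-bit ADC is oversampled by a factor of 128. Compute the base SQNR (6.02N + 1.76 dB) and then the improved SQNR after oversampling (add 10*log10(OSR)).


Step 1 — baseline SQNR at Nyquist:
SQNR_base = 6.02*N + 1.76
          = 6.02*10 + 1.76
          = 61.96 dB

Step 2 — oversampling processing gain:
G = 10*log10(OSR) = 10*log10(128) = 21.07 dB

Step 3 — total:
SQNR_total = 61.96 + 21.07 = 83.03 dB

Base SQNR = 61.96 dB; oversampled SQNR = 83.03 dB


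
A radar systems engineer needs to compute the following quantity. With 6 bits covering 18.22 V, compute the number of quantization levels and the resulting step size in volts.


Step 1 — number of quantization levels:
L = 2^N = 2^6 = 64

Step 2 — LSB step size:
delta = Vfs / L
      = 18.22 / 64
      = 0.2846875 V

Levels = 64; step size = 0.2846875 V


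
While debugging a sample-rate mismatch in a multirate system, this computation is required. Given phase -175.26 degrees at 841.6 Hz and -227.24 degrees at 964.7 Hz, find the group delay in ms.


Group delay from phase difference:
tau = -d(phi)/d(omega)
d(phi) = -51.98 deg = -0.907222 rad
d(omega) = 2*pi*(964.7 - 841.6) = 773.4601 rad/s
tau = -(-0.907222) / 773.4601
    = 1.1729 ms

1.1729 ms


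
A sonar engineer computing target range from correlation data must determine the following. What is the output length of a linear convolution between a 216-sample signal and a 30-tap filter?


Linear convolution output length:
L = N + M - 1
  = 216 + 30 - 1
  = 245 samples

245


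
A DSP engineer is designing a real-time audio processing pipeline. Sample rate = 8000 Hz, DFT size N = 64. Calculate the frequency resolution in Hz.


DFT frequency resolution:
df = fs / N
   = 8000 / 64
   = 125.0 Hz

125.0 Hz


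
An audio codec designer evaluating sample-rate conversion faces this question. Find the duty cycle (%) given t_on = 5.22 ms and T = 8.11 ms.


Duty cycle as a percentage:
DC = (t_on / T) * 100
   = (5.22 / 8.11) * 100
   = 0.64365 * 100
   = 64.36 %

64.36 %


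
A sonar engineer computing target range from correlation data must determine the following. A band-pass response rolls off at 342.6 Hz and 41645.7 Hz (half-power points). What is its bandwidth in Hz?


Bandwidth is the difference of -3dB frequencies:
BW = f_high - f_low
   = 41645.7 - 342.6
   = 41303.1 Hz

41303.1 Hz


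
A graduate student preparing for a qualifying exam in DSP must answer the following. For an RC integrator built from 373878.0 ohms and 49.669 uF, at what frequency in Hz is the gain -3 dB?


Cutoff frequency of a first-order RC filter:
fc = 1 / (2 * pi * R * C)
C = 49.669 uF = 4.9669e-05 F
fc = 1 / (2 * pi * 373878.0 * 4.9669e-05)
   = 1 / 116.67967089956
   = 0.00857 Hz

0.00857 Hz


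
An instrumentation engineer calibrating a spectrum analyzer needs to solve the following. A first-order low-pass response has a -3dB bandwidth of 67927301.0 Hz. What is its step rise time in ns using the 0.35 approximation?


Rise time from bandwidth relationship:
tr = 0.35 / BW
   = 0.35 / 67927301.0
   = 5.152567449e-09 s
   = 5.1526 ns

5.1526 ns


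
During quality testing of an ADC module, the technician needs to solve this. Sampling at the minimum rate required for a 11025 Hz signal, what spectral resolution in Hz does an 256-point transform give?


Step 1 — Nyquist sampling rate:
fs = 2 * fmax = 2 * 11025 = 22050 Hz

Step 2 — DFT bin spacing:
df = fs / N = 22050 / 256 = 86.1328 Hz

86.1328 Hz


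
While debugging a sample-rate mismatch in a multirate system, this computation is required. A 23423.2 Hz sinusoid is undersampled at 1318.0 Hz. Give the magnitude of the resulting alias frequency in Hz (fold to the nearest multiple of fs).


Compute the nearest integer multiple of fs to the signal:
n = round(23423.2 / 1318.0) = 18
f_alias = |23423.2 - 18 * 1318.0|
        = |23423.2 - 23724.0|
        = 300.8 Hz

300.8


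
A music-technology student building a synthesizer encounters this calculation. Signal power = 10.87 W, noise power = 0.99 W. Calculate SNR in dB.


SNR in decibels:
SNR = 10 * log10(Ps / Pn)
    = 10 * log10(10.87 / 0.99)
    = 10 * log10(10.9798)
    = 10 * 1.0406
    = 10.41 dB

10.41 dB


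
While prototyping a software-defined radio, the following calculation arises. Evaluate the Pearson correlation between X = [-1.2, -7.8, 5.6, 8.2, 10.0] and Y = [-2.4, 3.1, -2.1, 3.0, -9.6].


Pearson correlation coefficient (population):
r = cov(X,Y) / (std(X) * std(Y))
Mean X = 2.96, Mean Y = -1.6
Cov(X,Y) = -16.156
Std(X) = 6.58896, Std(Y) = 4.650591
r = -0.5272

-0.5272


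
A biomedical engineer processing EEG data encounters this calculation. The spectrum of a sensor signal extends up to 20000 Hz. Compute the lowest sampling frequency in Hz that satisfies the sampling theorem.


The Nyquist rate is twice the maximum frequency component.
fs_min = 2 * fmax
      = 2 * 20000
      = 40000 Hz

40000


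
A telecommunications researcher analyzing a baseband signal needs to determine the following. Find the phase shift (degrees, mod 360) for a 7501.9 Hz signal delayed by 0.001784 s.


Phase shift from frequency and time delay:
phi = 360 * f * t_delay
    = 360 * 7501.9 * 0.001784
    = 4818.02 degrees
    mod 360 = 138.02 degrees

138.02 degrees


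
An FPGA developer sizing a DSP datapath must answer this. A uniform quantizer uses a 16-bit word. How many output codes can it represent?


Number of quantization levels = 2^N
= 2^16
= 65536

65536


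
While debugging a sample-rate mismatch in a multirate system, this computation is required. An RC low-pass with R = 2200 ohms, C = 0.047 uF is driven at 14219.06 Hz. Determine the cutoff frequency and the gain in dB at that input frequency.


Step 1 — cutoff frequency:
fc = 1 / (2*pi*R*C)
C = 0.047 uF = 4.7e-08 F
fc = 1 / (2*pi*2200*4.7e-08)
   = 1539.216 Hz

Step 2 — magnitude at f = 14219.06 Hz:
|H(f)| = 1 / sqrt(1 + (f/fc)^2)
f/fc = 14219.06 / 1539.216 = 9.237859
|H| = 1 / sqrt(1 + 85.338039) = 0.1076215
|H|_dB = 20*log10(0.1076215) = -19.36 dB

fc = 1539.216 Hz; |H(14219.06 Hz)| = -19.36 dB


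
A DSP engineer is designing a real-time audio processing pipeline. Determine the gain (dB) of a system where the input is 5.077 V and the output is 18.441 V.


Voltage gain in dB:
G = 20 * log10(Vout / Vin)
  = 20 * log10(18.441 / 5.077)
  = 20 * log10(3.632263)
  = 20 * 0.560177
  = 11.2 dB

11.2 dB


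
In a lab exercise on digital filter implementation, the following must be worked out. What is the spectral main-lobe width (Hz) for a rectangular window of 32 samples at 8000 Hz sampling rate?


Main lobe width for a rectangular window:
Width = 2 * fs / N
      = 2 * 8000 / 32
      = 16000 / 32
      = 500.0 Hz

500.0 Hz


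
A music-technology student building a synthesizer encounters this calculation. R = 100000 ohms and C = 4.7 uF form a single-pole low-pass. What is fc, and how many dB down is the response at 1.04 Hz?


Step 1 — cutoff frequency:
fc = 1 / (2*pi*R*C)
C = 4.7 uF = 4.7e-06 F
fc = 1 / (2*pi*100000*4.7e-06)
   = 0.338628 Hz

Step 2 — magnitude at f = 1.04 Hz:
|H(f)| = 1 / sqrt(1 + (f/fc)^2)
f/fc = 1.04 / 0.338628 = 3.071217
|H| = 1 / sqrt(1 + 9.432374) = 0.3096053
|H|_dB = 20*log10(0.3096053) = -10.18 dB

fc = 0.338628 Hz; |H(1.04 Hz)| = -10.18 dB


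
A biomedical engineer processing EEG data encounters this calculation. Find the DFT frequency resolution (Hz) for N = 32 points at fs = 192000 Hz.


DFT frequency resolution:
df = fs / N
   = 192000 / 32
   = 6000.0 Hz

6000.0 Hz


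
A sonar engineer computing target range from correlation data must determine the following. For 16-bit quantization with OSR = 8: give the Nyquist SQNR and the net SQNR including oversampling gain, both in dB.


Step 1 — baseline SQNR at Nyquist:
SQNR_base = 6.02*N + 1.76
          = 6.02*16 + 1.76
          = 98.08 dB

Step 2 — oversampling processing gain:
G = 10*log10(OSR) = 10*log10(8) = 9.03 dB

Step 3 — total:
SQNR_total = 98.08 + 9.03 = 107.11 dB

Base SQNR = 98.08 dB; oversampled SQNR = 107.11 dB


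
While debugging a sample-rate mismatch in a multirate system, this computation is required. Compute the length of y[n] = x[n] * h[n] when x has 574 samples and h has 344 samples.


Linear convolution output length:
L = N + M - 1
  = 574 + 344 - 1
  = 917 samples

917


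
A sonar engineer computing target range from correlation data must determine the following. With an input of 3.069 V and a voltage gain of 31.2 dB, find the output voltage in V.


Output voltage from dB gain:
V_out = V_in * 10^(gain_dB / 20)
      = 3.069 * 10^(31.2 / 20)
      = 3.069 * 36.307805
      = 111.4287 V

111.4287 V


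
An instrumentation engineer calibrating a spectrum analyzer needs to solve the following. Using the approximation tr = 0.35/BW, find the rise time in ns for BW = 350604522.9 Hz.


Rise time from bandwidth relationship:
tr = 0.35 / BW
   = 0.35 / 350604522.9
   = 9.982757698e-10 s
   = 0.9983 ns

0.9983 ns


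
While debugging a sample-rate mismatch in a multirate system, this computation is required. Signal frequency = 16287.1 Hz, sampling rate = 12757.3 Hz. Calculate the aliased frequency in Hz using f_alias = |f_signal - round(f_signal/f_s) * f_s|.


Compute the nearest integer multiple of fs to the signal:
n = round(16287.1 / 12757.3) = 1
f_alias = |16287.1 - 1 * 12757.3|
        = |16287.1 - 12757.3|
        = 3529.8 Hz

3529.8


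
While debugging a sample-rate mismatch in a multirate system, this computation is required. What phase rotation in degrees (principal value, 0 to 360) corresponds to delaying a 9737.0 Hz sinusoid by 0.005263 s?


Phase shift from frequency and time delay:
phi = 360 * f * t_delay
    = 360 * 9737.0 * 0.005263
    = 18448.5 degrees
    mod 360 = 88.5 degrees

88.5 degrees


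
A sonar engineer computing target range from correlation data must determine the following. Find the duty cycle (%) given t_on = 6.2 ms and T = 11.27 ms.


Duty cycle as a percentage:
DC = (t_on / T) * 100
   = (6.2 / 11.27) * 100
   = 0.550133 * 100
   = 55.01 %

55.01 %


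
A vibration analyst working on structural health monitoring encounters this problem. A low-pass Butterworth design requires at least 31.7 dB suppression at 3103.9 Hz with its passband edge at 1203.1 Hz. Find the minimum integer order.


Butterworth filter order formula:
n = log10(10^(A/10) - 1) / (2 * log10(f_stop/f_pass))
10^(31.7/10) - 1 = 1478.1084
f_stop/f_pass = 3103.9 / 1203.1 = 2.5799
n = 3.8504 -> ceil = 4

4


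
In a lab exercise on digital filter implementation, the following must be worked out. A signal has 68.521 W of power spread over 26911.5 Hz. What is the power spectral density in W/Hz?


Power spectral density:
PSD = P / BW
    = 68.521 / 26911.5
    = 0.00254616 W/Hz

0.00254616 W/Hz


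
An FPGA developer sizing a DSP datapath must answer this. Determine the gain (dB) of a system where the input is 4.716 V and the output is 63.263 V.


Voltage gain in dB:
G = 20 * log10(Vout / Vin)
  = 20 * log10(63.263 / 4.716)
  = 20 * log10(13.414546)
  = 20 * 1.127576
  = 22.55 dB

22.55 dB


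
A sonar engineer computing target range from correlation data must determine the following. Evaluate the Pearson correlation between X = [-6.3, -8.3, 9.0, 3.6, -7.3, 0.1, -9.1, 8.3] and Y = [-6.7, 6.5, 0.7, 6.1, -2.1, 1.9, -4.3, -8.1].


Pearson correlation coefficient (population):
r = cov(X,Y) / (std(X) * std(Y))
Mean X = -1.25, Mean Y = -0.75
Cov(X,Y) = -0.445
Std(X) = 7.02709, Std(Y) = 5.153397
r = -0.0123

-0.0123


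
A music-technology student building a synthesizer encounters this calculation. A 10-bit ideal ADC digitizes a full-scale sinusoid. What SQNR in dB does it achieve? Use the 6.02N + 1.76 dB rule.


Theoretical SNR for a full-scale sinusoid:
SNR = 6.02 * N + 1.76
    = 6.02 * 10 + 1.76
    = 60.2 + 1.76
    = 61.96 dB

61.96 dB


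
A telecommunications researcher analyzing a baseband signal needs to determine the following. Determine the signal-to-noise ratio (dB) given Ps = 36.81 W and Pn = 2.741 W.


SNR in decibels:
SNR = 10 * log10(Ps / Pn)
    = 10 * log10(36.81 / 2.741)
    = 10 * log10(13.4294)
    = 10 * 1.1281
    = 11.28 dB

11.28 dB


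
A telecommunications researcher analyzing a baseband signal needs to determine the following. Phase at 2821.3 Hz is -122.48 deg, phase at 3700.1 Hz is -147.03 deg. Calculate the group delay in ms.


Group delay from phase difference:
tau = -d(phi)/d(omega)
d(phi) = -24.55 deg = -0.428478 rad
d(omega) = 2*pi*(3700.1 - 2821.3) = 5521.6632 rad/s
tau = -(-0.428478) / 5521.6632
    = 0.0776 ms

0.0776 ms


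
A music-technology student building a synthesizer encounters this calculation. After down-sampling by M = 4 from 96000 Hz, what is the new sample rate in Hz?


Decimation reduces the sample rate:
fs_out = fs_in / M
       = 96000 / 4
       = 24000.0 Hz

24000.0 Hz


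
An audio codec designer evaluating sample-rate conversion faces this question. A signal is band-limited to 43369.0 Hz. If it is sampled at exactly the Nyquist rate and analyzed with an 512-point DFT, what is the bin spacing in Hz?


Step 1 — Nyquist sampling rate:
fs = 2 * fmax = 2 * 43369.0 = 86738.0 Hz

Step 2 — DFT bin spacing:
df = fs / N = 86738.0 / 512 = 169.4102 Hz

169.4102 Hz


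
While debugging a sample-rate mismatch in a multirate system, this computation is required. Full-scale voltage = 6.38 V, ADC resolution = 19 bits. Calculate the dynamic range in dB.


Dynamic range from full-scale to LSB:
V_min = V_max / 2^bits = 6.38 / 2^19
DR = 20 * log10(V_max / V_min)
   = 20 * log10(2^19)
   = 20 * 19 * log10(2)
   = 114.39 dB

114.39 dB


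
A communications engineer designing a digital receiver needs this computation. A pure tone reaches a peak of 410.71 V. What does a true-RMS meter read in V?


RMS voltage for a sinusoidal waveform:
V_rms = V_peak / sqrt(2)
      = 410.71 / 1.414214
      = 290.416 V

290.416 V


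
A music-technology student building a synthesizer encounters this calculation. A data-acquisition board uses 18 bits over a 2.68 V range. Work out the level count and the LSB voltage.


Step 1 — number of quantization levels:
L = 2^N = 2^18 = 262144

Step 2 — LSB step size:
delta = Vfs / L
      = 2.68 / 262144
      = 1.022e-05 V

Levels = 262144; step size = 1.022e-05 V


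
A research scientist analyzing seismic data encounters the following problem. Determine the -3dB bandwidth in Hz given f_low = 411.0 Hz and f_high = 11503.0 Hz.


Bandwidth is the difference of -3dB frequencies:
BW = f_high - f_low
   = 11503.0 - 411.0
   = 11092.0 Hz

11092.0 Hz


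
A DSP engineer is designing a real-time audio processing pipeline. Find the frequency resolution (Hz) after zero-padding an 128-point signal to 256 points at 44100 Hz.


Frequency resolution after zero-padding:
N_padded = 128 * 2 = 256
df = fs / N_padded
   = 44100 / 256
   = 172.2656 Hz

172.2656 Hz


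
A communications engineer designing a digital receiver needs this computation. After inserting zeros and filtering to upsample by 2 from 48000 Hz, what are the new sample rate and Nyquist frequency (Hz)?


Step 1 — output sample rate after interpolation by L:
fs_out = L * fs_in = 2 * 48000 = 96000 Hz

Step 2 — Nyquist frequency of the output stream:
f_Nyq = fs_out / 2 = 96000 / 2 = 48000.0 Hz

fs_out = 96000 Hz; f_Nyquist = 48000.0 Hz


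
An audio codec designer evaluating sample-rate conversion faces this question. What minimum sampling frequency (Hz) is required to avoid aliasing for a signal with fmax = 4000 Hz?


The Nyquist rate is twice the maximum frequency component.
fs_min = 2 * fmax
      = 2 * 4000
      = 8000 Hz

8000


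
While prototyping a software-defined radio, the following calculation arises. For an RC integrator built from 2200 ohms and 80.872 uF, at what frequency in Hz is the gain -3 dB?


Cutoff frequency of a first-order RC filter:
fc = 1 / (2 * pi * R * C)
C = 80.872 uF = 8.0872e-05 F
fc = 1 / (2 * pi * 2200 * 8.0872e-05)
   = 1 / 1.1178942767569
   = 0.894539 Hz

0.894539 Hz


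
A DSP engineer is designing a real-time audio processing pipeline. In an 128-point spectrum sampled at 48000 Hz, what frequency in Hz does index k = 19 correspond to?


Frequency of DFT bin k:
f_k = k * fs / N
    = 19 * 48000 / 128
    = 912000 / 128
    = 7125.0 Hz

7125.0 Hz


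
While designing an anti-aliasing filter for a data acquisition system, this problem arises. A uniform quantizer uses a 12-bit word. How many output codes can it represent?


Number of quantization levels = 2^N
= 2^12
= 4096

4096


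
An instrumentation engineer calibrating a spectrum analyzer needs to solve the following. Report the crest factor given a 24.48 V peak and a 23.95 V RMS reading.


Crest factor is the ratio of peak to RMS:
CF = V_peak / V_rms
   = 24.48 / 23.95
   = 1.0221

1.0221


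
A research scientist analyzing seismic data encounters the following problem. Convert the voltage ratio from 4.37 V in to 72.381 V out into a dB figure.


Voltage gain in dB:
G = 20 * log10(Vout / Vin)
  = 20 * log10(72.381 / 4.37)
  = 20 * log10(16.563158)
  = 20 * 1.219143
  = 24.38 dB

24.38 dB


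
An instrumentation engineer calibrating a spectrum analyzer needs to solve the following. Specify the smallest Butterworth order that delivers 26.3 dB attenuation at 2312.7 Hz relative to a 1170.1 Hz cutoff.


Butterworth filter order formula:
n = log10(10^(A/10) - 1) / (2 * log10(f_stop/f_pass))
10^(26.3/10) - 1 = 425.5795
f_stop/f_pass = 2312.7 / 1170.1 = 1.9765
n = 4.4424 -> ceil = 5

5


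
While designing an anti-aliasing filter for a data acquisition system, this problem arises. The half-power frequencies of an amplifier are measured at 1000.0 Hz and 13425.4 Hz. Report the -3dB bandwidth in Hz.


Bandwidth is the difference of -3dB frequencies:
BW = f_high - f_low
   = 13425.4 - 1000.0
   = 12425.4 Hz

12425.4 Hz


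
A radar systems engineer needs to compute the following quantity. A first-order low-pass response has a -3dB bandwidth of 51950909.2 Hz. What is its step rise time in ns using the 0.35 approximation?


Rise time from bandwidth relationship:
tr = 0.35 / BW
   = 0.35 / 51950909.2
   = 6.737129444e-09 s
   = 6.7371 ns

6.7371 ns


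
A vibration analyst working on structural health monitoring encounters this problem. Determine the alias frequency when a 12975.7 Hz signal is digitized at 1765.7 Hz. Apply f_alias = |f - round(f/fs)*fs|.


Compute the nearest integer multiple of fs to the signal:
n = round(12975.7 / 1765.7) = 7
f_alias = |12975.7 - 7 * 1765.7|
        = |12975.7 - 12359.9|
        = 615.8 Hz

615.8


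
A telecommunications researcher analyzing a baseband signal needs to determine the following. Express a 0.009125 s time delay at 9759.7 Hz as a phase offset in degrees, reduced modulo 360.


Phase shift from frequency and time delay:
phi = 360 * f * t_delay
    = 360 * 9759.7 * 0.009125
    = 32060.61 degrees
    mod 360 = 20.61 degrees

20.61 degrees


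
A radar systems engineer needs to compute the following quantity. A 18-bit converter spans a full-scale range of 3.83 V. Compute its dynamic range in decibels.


Dynamic range from full-scale to LSB:
V_min = V_max / 2^bits = 3.83 / 2^18
DR = 20 * log10(V_max / V_min)
   = 20 * log10(2^18)
   = 20 * 18 * log10(2)
   = 108.37 dB

108.37 dB


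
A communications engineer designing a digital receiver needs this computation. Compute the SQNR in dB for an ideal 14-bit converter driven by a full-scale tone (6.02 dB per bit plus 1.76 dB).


Theoretical SNR for a full-scale sinusoid:
SNR = 6.02 * N + 1.76
    = 6.02 * 14 + 1.76
    = 84.28 + 1.76
    = 86.04 dB

86.04 dB


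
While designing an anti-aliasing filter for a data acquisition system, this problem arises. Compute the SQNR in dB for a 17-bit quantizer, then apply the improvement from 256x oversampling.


Step 1 — baseline SQNR at Nyquist:
SQNR_base = 6.02*N + 1.76
          = 6.02*17 + 1.76
          = 104.1 dB

Step 2 — oversampling processing gain:
G = 10*log10(OSR) = 10*log10(256) = 24.08 dB

Step 3 — total:
SQNR_total = 104.1 + 24.08 = 128.18 dB

Base SQNR = 104.1 dB; oversampled SQNR = 128.18 dB


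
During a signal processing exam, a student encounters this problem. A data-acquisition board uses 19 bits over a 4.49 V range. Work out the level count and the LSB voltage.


Step 1 — number of quantization levels:
L = 2^N = 2^19 = 524288

Step 2 — LSB step size:
delta = Vfs / L
      = 4.49 / 524288
      = 8.56e-06 V

Levels = 524288; step size = 8.56e-06 V


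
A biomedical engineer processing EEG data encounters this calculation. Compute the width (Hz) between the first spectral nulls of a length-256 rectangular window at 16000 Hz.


Main lobe width for a rectangular window:
Width = 2 * fs / N
      = 2 * 16000 / 256
      = 32000 / 256
      = 125.0 Hz

125.0 Hz


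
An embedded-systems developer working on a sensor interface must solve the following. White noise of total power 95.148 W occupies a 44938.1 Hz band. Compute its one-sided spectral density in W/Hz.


Power spectral density:
PSD = P / BW
    = 95.148 / 44938.1
    = 0.00211731 W/Hz

0.00211731 W/Hz


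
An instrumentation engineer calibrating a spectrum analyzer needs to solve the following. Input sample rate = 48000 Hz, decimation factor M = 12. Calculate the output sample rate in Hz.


Decimation reduces the sample rate:
fs_out = fs_in / M
       = 48000 / 12
       = 4000.0 Hz

4000.0 Hz


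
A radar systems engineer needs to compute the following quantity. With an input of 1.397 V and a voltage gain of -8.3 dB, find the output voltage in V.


Output voltage from dB gain:
V_out = V_in * 10^(gain_dB / 20)
      = 1.397 * 10^(-8.3 / 20)
      = 1.397 * 0.384592
      = 0.5373 V

0.5373 V


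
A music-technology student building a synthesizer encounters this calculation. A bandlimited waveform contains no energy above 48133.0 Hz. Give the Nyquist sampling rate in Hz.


The Nyquist rate is twice the maximum frequency component.
fs_min = 2 * fmax
      = 2 * 48133.0
      = 96266.0 Hz

96266.0


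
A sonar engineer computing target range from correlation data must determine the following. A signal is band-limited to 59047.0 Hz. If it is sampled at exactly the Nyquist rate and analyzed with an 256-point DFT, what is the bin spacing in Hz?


Step 1 — Nyquist sampling rate:
fs = 2 * fmax = 2 * 59047.0 = 118094.0 Hz

Step 2 — DFT bin spacing:
df = fs / N = 118094.0 / 256 = 461.3047 Hz

461.3047 Hz


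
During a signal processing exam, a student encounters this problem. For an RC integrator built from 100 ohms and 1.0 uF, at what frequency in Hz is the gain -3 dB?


Cutoff frequency of a first-order RC filter:
fc = 1 / (2 * pi * R * C)
C = 1.0 uF = 1e-06 F
fc = 1 / (2 * pi * 100 * 1e-06)
   = 1 / 0.00062831853071796
   = 1591.549431 Hz

1591.549431 Hz


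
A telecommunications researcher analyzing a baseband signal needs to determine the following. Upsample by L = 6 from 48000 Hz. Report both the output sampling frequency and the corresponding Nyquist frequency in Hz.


Step 1 — output sample rate after interpolation by L:
fs_out = L * fs_in = 6 * 48000 = 288000 Hz

Step 2 — Nyquist frequency of the output stream:
f_Nyq = fs_out / 2 = 288000 / 2 = 144000.0 Hz

fs_out = 288000 Hz; f_Nyquist = 144000.0 Hz


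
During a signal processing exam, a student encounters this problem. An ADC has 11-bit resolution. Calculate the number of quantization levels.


Number of quantization levels = 2^N
= 2^11
= 2048

2048


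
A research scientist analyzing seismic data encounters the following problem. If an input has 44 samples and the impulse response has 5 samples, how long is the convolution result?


Linear convolution output length:
L = N + M - 1
  = 44 + 5 - 1
  = 48 samples

48


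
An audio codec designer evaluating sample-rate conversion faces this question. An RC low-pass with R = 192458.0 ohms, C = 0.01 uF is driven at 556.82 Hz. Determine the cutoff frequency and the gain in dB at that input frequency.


Step 1 — cutoff frequency:
fc = 1 / (2*pi*R*C)
C = 0.01 uF = 1e-08 F
fc = 1 / (2*pi*192458.0*1e-08)
   = 82.6959 Hz

Step 2 — magnitude at f = 556.82 Hz:
|H(f)| = 1 / sqrt(1 + (f/fc)^2)
f/fc = 556.82 / 82.6959 = 6.733345
|H| = 1 / sqrt(1 + 45.337935) = 0.1469033
|H|_dB = 20*log10(0.1469033) = -16.66 dB

fc = 82.6959 Hz; |H(556.82 Hz)| = -16.66 dB


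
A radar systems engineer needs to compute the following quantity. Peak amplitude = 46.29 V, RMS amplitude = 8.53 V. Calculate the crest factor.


Crest factor is the ratio of peak to RMS:
CF = V_peak / V_rms
   = 46.29 / 8.53
   = 5.4267

5.4267


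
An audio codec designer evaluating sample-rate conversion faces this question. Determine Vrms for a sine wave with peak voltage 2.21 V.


RMS voltage for a sinusoidal waveform:
V_rms = V_peak / sqrt(2)
      = 2.21 / 1.414214
      = 1.563 V

1.563 V


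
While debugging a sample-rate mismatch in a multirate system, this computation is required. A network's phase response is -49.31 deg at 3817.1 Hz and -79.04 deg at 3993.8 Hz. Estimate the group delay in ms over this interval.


Group delay from phase difference:
tau = -d(phi)/d(omega)
d(phi) = -29.73 deg = -0.518886 rad
d(omega) = 2*pi*(3993.8 - 3817.1) = 1110.2388 rad/s
tau = -(-0.518886) / 1110.2388
    = 0.4674 ms

0.4674 ms


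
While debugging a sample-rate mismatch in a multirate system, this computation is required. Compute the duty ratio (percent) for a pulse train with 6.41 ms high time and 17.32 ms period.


Duty cycle as a percentage:
DC = (t_on / T) * 100
   = (6.41 / 17.32) * 100
   = 0.370092 * 100
   = 37.01 %

37.01 %


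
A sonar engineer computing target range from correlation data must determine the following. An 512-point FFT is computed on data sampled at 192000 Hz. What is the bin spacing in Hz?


DFT frequency resolution:
df = fs / N
   = 192000 / 512
   = 375.0 Hz

375.0 Hz


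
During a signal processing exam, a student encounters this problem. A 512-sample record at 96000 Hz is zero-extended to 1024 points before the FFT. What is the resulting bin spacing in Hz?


Frequency resolution after zero-padding:
N_padded = 512 * 2 = 1024
df = fs / N_padded
   = 96000 / 1024
   = 93.75 Hz

93.75 Hz


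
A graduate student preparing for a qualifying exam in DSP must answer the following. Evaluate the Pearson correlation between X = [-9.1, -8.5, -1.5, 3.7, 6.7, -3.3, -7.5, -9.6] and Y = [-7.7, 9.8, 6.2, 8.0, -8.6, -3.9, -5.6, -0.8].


Pearson correlation coefficient (population):
r = cov(X,Y) / (std(X) * std(Y))
Mean X = -3.6375, Mean Y = -0.325
Cov(X,Y) = 0.317812
Std(X) = 5.802357, Std(Y) = 6.874727
r = 0.008

0.008


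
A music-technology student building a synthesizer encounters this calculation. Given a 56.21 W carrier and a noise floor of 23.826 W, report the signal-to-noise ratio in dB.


SNR in decibels:
SNR = 10 * log10(Ps / Pn)
    = 10 * log10(56.21 / 23.826)
    = 10 * log10(2.3592)
    = 10 * 0.3728
    = 3.73 dB

3.73 dB


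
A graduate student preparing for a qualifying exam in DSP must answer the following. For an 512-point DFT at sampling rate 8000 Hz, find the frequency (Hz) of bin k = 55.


Frequency of DFT bin k:
f_k = k * fs / N
    = 55 * 8000 / 512
    = 440000 / 512
    = 859.375 Hz

859.375 Hz


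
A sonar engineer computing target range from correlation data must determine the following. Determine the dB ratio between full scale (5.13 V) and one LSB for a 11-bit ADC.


Dynamic range from full-scale to LSB:
V_min = V_max / 2^bits = 5.13 / 2^11
DR = 20 * log10(V_max / V_min)
   = 20 * log10(2^11)
   = 20 * 11 * log10(2)
   = 66.23 dB

66.23 dB


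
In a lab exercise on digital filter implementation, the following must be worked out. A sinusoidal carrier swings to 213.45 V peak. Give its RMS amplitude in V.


RMS voltage for a sinusoidal waveform:
V_rms = V_peak / sqrt(2)
      = 213.45 / 1.414214
      = 150.932 V

150.932 V


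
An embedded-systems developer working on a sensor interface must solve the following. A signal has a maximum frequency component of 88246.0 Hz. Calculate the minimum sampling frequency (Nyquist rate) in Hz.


The Nyquist rate is twice the maximum frequency component.
fs_min = 2 * fmax
      = 2 * 88246.0
      = 176492.0 Hz

176492.0


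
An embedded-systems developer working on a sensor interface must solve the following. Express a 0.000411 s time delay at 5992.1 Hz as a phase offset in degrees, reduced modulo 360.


Phase shift from frequency and time delay:
phi = 360 * f * t_delay
    = 360 * 5992.1 * 0.000411
    = 886.59 degrees
    mod 360 = 166.59 degrees

166.59 degrees


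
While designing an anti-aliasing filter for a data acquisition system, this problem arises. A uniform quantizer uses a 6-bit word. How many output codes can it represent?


Number of quantization levels = 2^N
= 2^6
= 64

64


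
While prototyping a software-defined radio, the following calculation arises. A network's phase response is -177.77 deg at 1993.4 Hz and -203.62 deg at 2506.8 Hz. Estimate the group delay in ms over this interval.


Group delay from phase difference:
tau = -d(phi)/d(omega)
d(phi) = -25.85 deg = -0.451168 rad
d(omega) = 2*pi*(2506.8 - 1993.4) = 3225.7873 rad/s
tau = -(-0.451168) / 3225.7873
    = 0.1399 ms

0.1399 ms


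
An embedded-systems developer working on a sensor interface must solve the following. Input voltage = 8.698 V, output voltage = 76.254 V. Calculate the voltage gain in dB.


Voltage gain in dB:
G = 20 * log10(Vout / Vin)
  = 20 * log10(76.254 / 8.698)
  = 20 * log10(8.766843)
  = 20 * 0.942843
  = 18.86 dB

18.86 dB


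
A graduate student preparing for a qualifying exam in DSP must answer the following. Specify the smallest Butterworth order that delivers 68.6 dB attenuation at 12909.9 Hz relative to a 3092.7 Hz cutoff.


Butterworth filter order formula:
n = log10(10^(A/10) - 1) / (2 * log10(f_stop/f_pass))
10^(68.6/10) - 1 = 7244358.6007
f_stop/f_pass = 12909.9 / 3092.7 = 4.1743
n = 5.527 -> ceil = 6

6


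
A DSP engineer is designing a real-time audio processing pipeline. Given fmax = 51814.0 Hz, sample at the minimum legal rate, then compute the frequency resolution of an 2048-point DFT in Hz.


Step 1 — Nyquist sampling rate:
fs = 2 * fmax = 2 * 51814.0 = 103628.0 Hz

Step 2 — DFT bin spacing:
df = fs / N = 103628.0 / 2048 = 50.5996 Hz

50.5996 Hz


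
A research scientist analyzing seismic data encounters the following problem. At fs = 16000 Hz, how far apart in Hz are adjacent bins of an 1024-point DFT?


DFT frequency resolution:
df = fs / N
   = 16000 / 1024
   = 15.625 Hz

15.625 Hz


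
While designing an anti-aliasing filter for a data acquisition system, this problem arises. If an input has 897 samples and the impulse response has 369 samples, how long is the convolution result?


Linear convolution output length:
L = N + M - 1
  = 897 + 369 - 1
  = 1265 samples

1265


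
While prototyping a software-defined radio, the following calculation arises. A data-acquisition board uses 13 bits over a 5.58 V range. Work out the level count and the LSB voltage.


Step 1 — number of quantization levels:
L = 2^N = 2^13 = 8192

Step 2 — LSB step size:
delta = Vfs / L
      = 5.58 / 8192
      = 0.00068115 V

Levels = 8192; step size = 0.00068115 V


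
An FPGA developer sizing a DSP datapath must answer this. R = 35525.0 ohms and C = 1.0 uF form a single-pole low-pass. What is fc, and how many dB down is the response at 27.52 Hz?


Step 1 — cutoff frequency:
fc = 1 / (2*pi*R*C)
C = 1.0 uF = 1e-06 F
fc = 1 / (2*pi*35525.0*1e-06)
   = 4.48008 Hz

Step 2 — magnitude at f = 27.52 Hz:
|H(f)| = 1 / sqrt(1 + (f/fc)^2)
f/fc = 27.52 / 4.48008 = 6.142747
|H| = 1 / sqrt(1 + 37.733341) = 0.1606784
|H|_dB = 20*log10(0.1606784) = -15.88 dB

fc = 4.48008 Hz; |H(27.52 Hz)| = -15.88 dB


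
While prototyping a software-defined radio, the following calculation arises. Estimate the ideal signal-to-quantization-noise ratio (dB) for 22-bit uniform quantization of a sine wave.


Theoretical SNR for a full-scale sinusoid:
SNR = 6.02 * N + 1.76
    = 6.02 * 22 + 1.76
    = 132.44 + 1.76
    = 134.2 dB

134.2 dB


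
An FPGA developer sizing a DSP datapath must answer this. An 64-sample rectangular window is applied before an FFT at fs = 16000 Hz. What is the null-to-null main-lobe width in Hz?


Main lobe width for a rectangular window:
Width = 2 * fs / N
      = 2 * 16000 / 64
      = 32000 / 64
      = 500.0 Hz

500.0 Hz


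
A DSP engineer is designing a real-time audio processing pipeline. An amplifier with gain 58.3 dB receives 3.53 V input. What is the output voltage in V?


Output voltage from dB gain:
V_out = V_in * 10^(gain_dB / 20)
      = 3.53 * 10^(58.3 / 20)
      = 3.53 * 822.24265
      = 2902.5166 V

2902.5166 V


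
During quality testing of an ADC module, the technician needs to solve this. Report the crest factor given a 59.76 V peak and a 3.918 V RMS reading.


Crest factor is the ratio of peak to RMS:
CF = V_peak / V_rms
   = 59.76 / 3.918
   = 15.2527

15.2527


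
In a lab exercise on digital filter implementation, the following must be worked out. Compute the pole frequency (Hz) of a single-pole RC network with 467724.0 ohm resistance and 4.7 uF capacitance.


Cutoff frequency of a first-order RC filter:
fc = 1 / (2 * pi * R * C)
C = 4.7 uF = 4.7e-06 F
fc = 1 / (2 * pi * 467724.0 * 4.7e-06)
   = 1 / 13.812343853692
   = 0.072399 Hz

0.072399 Hz


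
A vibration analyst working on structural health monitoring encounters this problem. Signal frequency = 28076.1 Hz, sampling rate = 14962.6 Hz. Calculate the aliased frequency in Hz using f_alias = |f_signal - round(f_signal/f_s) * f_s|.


Compute the nearest integer multiple of fs to the signal:
n = round(28076.1 / 14962.6) = 2
f_alias = |28076.1 - 2 * 14962.6|
        = |28076.1 - 29925.2|
        = 1849.1 Hz

1849.1


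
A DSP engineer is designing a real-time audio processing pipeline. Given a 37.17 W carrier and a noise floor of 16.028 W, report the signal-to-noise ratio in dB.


SNR in decibels:
SNR = 10 * log10(Ps / Pn)
    = 10 * log10(37.17 / 16.028)
    = 10 * log10(2.3191)
    = 10 * 0.3653
    = 3.65 dB

3.65 dB


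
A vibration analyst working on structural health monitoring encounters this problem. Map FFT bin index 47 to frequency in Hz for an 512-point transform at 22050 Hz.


Frequency of DFT bin k:
f_k = k * fs / N
    = 47 * 22050 / 512
    = 1036350 / 512
    = 2024.121 Hz

2024.121 Hz


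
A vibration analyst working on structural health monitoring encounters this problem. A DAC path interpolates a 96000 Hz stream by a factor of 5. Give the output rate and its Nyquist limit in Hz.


Step 1 — output sample rate after interpolation by L:
fs_out = L * fs_in = 5 * 96000 = 480000 Hz

Step 2 — Nyquist frequency of the output stream:
f_Nyq = fs_out / 2 = 480000 / 2 = 240000.0 Hz

fs_out = 480000 Hz; f_Nyquist = 240000.0 Hz


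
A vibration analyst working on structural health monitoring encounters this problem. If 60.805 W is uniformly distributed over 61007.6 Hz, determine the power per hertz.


Power spectral density:
PSD = P / BW
    = 60.805 / 61007.6
    = 0.00099668 W/Hz

0.00099668 W/Hz


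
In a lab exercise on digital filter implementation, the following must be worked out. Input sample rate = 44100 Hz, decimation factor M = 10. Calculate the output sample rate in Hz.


Decimation reduces the sample rate:
fs_out = fs_in / M
       = 44100 / 10
       = 4410.0 Hz

4410.0 Hz


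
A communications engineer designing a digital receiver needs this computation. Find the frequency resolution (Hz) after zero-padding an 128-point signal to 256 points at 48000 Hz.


Frequency resolution after zero-padding:
N_padded = 128 * 2 = 256
df = fs / N_padded
   = 48000 / 256
   = 187.5 Hz

187.5 Hz
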